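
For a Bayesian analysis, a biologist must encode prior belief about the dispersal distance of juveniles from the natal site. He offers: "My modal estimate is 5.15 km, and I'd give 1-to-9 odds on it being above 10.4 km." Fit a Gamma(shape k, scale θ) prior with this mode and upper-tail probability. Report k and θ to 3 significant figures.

Gamma(k,θ) with k>1 has mode (k−1)θ, so θ = 5.15/(k−1).
Need P(X < 10.4) = 0.9 with θ tied to k this way. Start at k = 2, θ = 5.15: P(X<10.4) ≈ 0.599.
Too low — raise k to concentrate. Iterating converges to k ≈ 4.88.
Then θ = 5.15/(4.88−1) ≈ 1.33.

k ≈ 4.88, θ ≈ 1.33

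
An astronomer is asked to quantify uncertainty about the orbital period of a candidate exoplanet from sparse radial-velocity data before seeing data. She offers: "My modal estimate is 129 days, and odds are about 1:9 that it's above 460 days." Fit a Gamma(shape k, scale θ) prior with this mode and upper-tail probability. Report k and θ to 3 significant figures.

k ≈ 2.16, θ ≈ 112

Gamma(k,θ) with k>1 has mode (k−1)θ, so θ = 129/(k−1).
Need P(X < 460) = 0.9 with θ tied to k this way. Start at k = 2, θ = 129: P(X<460) ≈ 0.871.
Too low — raise k to concentrate. Iterating converges to k ≈ 2.16.
Then θ = 129/(2.16−1) ≈ 112.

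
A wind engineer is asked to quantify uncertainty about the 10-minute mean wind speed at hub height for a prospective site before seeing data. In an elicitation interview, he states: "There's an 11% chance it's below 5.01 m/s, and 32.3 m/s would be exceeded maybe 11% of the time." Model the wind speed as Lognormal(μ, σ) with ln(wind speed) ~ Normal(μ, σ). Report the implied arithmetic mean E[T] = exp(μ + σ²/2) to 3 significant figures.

If T ~ Lognormal(μ,σ) then ln T ~ Normal(μ,σ), so the p-quantile of ln T is μ + z_p·σ.
ln(5.01) = 1.611 and ln(32.3) = 3.475; z_{0.11} = -1.227, z_{0.89} = 1.227.
σ = (3.475 − 1.611)/(1.227 − (-1.227)) = 0.760.
μ = 1.611 − (-1.227)·0.760 = 2.543.
E[T] = exp(μ + σ²/2) = exp(2.543 + 0.2886) = 17 m/s.

E[T] ≈ 17 m/s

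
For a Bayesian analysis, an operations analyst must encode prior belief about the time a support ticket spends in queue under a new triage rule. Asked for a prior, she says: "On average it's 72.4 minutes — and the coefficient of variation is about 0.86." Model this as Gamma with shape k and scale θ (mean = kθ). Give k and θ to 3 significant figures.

For Gamma(k, scale θ): mean = kθ, variance = kθ², so CV = 1/√k.
CV = 0.86, hence k = 1/CV² = 1.35.
Then θ = mean/k = 72.4/1.35 = 53.5.

k ≈ 1.35, θ ≈ 53.5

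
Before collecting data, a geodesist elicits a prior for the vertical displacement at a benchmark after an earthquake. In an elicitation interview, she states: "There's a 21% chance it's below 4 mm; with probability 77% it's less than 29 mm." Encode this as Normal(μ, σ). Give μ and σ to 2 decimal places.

μ = 17.05, σ = 16.18

For Normal(μ,σ), the p-quantile is μ + z_p·σ. Here z_{0.21} = -0.8064, z_{0.77} = 0.7388.
So 4 = μ − 0.8064σ and 29 = μ + 0.7388σ.
Subtracting: σ = (29 − 4)/(0.7388 − (-0.8064)) = 16.18.
Then μ = 4 − (-0.8064)·16.18 = 17.05.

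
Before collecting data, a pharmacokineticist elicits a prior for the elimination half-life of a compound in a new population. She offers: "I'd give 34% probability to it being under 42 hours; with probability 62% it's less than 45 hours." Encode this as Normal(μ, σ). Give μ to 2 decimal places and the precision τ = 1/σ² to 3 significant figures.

μ = 43.72, τ = 0.0573

For Normal(μ,σ), the p-quantile is μ + z_p·σ. Here z_{0.34} = -0.4125, z_{0.62} = 0.3055.
So 42 = μ − 0.4125σ and 45 = μ + 0.3055σ.
Subtracting: σ = (45 − 42)/(0.3055 − (-0.4125)) = 4.18.
Then μ = 42 − (-0.4125)·4.18 = 43.72.
Precision τ = 1/σ² = 1/4.179² = 0.0573.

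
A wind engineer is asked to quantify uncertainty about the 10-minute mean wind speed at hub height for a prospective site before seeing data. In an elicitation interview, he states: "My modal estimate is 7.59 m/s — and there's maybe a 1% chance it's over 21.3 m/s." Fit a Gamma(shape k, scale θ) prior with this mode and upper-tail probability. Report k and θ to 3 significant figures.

k ≈ 5.3, θ ≈ 1.77

Gamma(k,θ) with k>1 has mode (k−1)θ, so θ = 7.59/(k−1).
Need P(X < 21.3) = 0.99 with θ tied to k this way. Start at k = 2, θ = 7.59: P(X<21.3) ≈ 0.770.
Too low — raise k to concentrate. Iterating converges to k ≈ 5.3.
Then θ = 7.59/(5.3−1) ≈ 1.77.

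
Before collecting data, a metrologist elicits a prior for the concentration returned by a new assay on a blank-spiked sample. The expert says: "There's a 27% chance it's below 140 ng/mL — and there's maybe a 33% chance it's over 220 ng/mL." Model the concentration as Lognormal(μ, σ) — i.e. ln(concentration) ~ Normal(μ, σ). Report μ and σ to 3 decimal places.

If T ~ Lognormal(μ,σ) then ln T ~ Normal(μ,σ), so the p-quantile of ln T is μ + z_p·σ.
ln(140) = 4.942 and ln(220) = 5.394; z_{0.27} = -0.6128, z_{0.67} = 0.4399.
σ = (5.394 − 4.942)/(0.4399 − (-0.6128)) = 0.429.
μ = 4.942 − (-0.6128)·0.429 = 5.205.

μ ≈ 5.205, σ ≈ 0.429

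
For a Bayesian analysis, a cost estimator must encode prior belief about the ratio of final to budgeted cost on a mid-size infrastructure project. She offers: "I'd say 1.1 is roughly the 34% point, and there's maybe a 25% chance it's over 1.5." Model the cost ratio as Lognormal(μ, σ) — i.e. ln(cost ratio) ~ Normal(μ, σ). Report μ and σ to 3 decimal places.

If T ~ Lognormal(μ,σ) then ln T ~ Normal(μ,σ), so the p-quantile of ln T is μ + z_p·σ.
ln(1.1) = 0.09531 and ln(1.5) = 0.4055; z_{0.34} = -0.4125, z_{0.75} = 0.6745.
σ = (0.4055 − 0.09531)/(0.6745 − (-0.4125)) = 0.285.
μ = 0.09531 − (-0.4125)·0.285 = 0.213.

μ ≈ 0.213, σ ≈ 0.285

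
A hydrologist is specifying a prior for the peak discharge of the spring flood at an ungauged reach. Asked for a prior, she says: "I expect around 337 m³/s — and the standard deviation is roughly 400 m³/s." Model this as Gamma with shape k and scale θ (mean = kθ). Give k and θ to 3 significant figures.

k ≈ 0.71, θ ≈ 475

For Gamma(k, scale θ): mean = kθ, variance = kθ², so CV = 1/√k.
CV = SD/mean = 400/337 = 1.187, hence k = 1/CV² = 0.71.
Then θ = mean/k = 337/0.71 = 475.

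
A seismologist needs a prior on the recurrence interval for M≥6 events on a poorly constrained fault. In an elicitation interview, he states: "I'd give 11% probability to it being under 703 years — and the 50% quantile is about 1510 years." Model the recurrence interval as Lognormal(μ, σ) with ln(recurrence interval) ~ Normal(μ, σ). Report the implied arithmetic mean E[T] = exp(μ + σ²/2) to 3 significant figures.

If T ~ Lognormal(μ,σ) then ln T ~ Normal(μ,σ), so the p-quantile of ln T is μ + z_p·σ.
ln(703) = 6.555 and ln(1510) = 7.32; z_{0.11} = -1.227, z_{0.5} = 0.
σ = (7.32 − 6.555)/(0 − (-1.227)) = 0.623.
μ = 6.555 − (-1.227)·0.623 = 7.320.
E[T] = exp(μ + σ²/2) = exp(7.320 + 0.1943) = 1830 years.

E[T] ≈ 1830 years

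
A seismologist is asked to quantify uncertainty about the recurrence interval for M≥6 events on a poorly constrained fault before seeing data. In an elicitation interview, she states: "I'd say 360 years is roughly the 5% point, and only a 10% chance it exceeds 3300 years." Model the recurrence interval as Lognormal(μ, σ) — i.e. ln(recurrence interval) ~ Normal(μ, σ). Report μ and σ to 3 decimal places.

μ ≈ 7.131, σ ≈ 0.757

If T ~ Lognormal(μ,σ) then ln T ~ Normal(μ,σ), so the p-quantile of ln T is μ + z_p·σ.
ln(360) = 5.886 and ln(3300) = 8.102; z_{0.05} = -1.645, z_{0.9} = 1.282.
σ = (8.102 − 5.886)/(1.282 − (-1.645)) = 0.757.
μ = 5.886 − (-1.645)·0.757 = 7.131.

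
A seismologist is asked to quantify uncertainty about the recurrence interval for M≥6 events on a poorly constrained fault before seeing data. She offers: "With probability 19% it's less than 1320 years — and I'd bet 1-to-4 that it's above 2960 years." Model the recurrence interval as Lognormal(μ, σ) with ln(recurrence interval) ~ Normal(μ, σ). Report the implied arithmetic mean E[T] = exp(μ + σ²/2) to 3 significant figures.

E[T] ≈ 2230 years

If T ~ Lognormal(μ,σ) then ln T ~ Normal(μ,σ), so the p-quantile of ln T is μ + z_p·σ.
ln(1320) = 7.185 and ln(2960) = 7.993; z_{0.19} = -0.8779, z_{0.8} = 0.8416.
σ = (7.993 − 7.185)/(0.8416 − (-0.8779)) = 0.470.
μ = 7.185 − (-0.8779)·0.470 = 7.598.
E[T] = exp(μ + σ²/2) = exp(7.598 + 0.1103) = 2230 years.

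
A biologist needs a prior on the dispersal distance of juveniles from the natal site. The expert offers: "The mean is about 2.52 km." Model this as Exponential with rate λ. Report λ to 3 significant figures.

Exponential mean = 1/λ, so λ = 1/2.52 = 0.397.

λ ≈ 0.397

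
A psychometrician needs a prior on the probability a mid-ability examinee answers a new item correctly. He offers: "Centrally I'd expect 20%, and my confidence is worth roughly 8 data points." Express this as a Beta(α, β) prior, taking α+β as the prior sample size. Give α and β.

Under the effective-sample-size interpretation, Beta(α, β) has prior mean α/(α+β) and prior sample size α+β.
So α+β = 8 and α/(α+β) = 0.2, giving α = 0.2·8 = 1.6 and β = 8 − 1.6 = 6.4.

α = 1.6, β = 6.4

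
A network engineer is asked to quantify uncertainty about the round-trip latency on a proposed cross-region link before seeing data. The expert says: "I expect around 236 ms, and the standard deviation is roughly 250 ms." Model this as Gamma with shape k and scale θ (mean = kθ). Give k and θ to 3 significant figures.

For Gamma(k, scale θ): mean = kθ, variance = kθ², so CV = 1/√k.
CV = SD/mean = 250/236 = 1.059, hence k = 1/CV² = 0.891.
Then θ = mean/k = 236/0.891 = 265.

k ≈ 0.891, θ ≈ 265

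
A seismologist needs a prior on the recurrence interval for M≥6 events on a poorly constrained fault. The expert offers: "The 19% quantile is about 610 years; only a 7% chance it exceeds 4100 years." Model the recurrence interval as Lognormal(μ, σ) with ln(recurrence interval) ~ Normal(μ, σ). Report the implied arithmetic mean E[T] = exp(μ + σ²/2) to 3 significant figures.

If T ~ Lognormal(μ,σ) then ln T ~ Normal(μ,σ), so the p-quantile of ln T is μ + z_p·σ.
ln(610) = 6.413 and ln(4100) = 8.319; z_{0.19} = -0.8779, z_{0.93} = 1.476.
σ = (8.319 − 6.413)/(1.476 − (-0.8779)) = 0.809.
μ = 6.413 − (-0.8779)·0.809 = 7.124.
E[T] = exp(μ + σ²/2) = exp(7.124 + 0.3276) = 1720 years.

E[T] ≈ 1720 years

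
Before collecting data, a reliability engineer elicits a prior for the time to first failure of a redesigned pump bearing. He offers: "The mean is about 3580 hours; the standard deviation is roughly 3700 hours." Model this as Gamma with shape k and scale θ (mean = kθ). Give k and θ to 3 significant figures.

k ≈ 0.936, θ ≈ 3820

For Gamma(k, scale θ): mean = kθ, variance = kθ², so CV = 1/√k.
CV = SD/mean = 3700/3580 = 1.034, hence k = 1/CV² = 0.936.
Then θ = mean/k = 3580/0.936 = 3820.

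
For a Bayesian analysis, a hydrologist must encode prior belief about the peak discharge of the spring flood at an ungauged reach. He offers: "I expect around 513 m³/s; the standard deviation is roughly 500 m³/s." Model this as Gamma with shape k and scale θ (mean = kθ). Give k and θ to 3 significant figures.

For Gamma(k, scale θ): mean = kθ, variance = kθ², so CV = 1/√k.
CV = SD/mean = 500/513 = 0.9747, hence k = 1/CV² = 1.05.
Then θ = mean/k = 513/1.05 = 487.

k ≈ 1.05, θ ≈ 487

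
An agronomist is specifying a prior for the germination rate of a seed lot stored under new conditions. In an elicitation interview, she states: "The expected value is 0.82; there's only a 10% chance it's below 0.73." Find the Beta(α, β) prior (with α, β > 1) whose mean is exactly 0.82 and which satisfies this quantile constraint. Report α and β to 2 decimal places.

α ≈ 26.20, β ≈ 5.75

With mean 0.82 fixed, write α = 0.82s, β = 0.18s where s = α+β.
Need P(θ < 0.73) = 0.1 under Beta(0.82s, 0.18s). Normal approximation: (q−m)/√(m(1−m)/s) ≈ z_{0.1} = -1.28, so s ≈ 0.82·0.18·(-1.28)²/(0.73−0.82)² = 29.9.
At s = 29.9: P(θ<0.73) ≈ 0.106. Adjusting to match 0.1 gives s ≈ 31.95.
So α = 0.82·31.95 ≈ 26.20, β = 0.18·31.95 ≈ 5.75.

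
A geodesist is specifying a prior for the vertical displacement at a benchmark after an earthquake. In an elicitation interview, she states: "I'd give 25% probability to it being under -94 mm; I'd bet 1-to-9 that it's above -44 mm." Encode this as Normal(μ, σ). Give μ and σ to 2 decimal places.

μ = -76.76, σ = 25.56

The p-quantile of Normal(μ,σ) is μ + z_p·σ, with z_{0.25} = -0.6745 and z_{0.9} = 1.282.
Eliminate σ: μ = (z₂·x₁ − z₁·x₂)/(z₂ − z₁) = (1.282·-94 − (-0.6745)·-44)/1.956 = -76.76.
Then σ = (x₂ − x₁)/(z₂ − z₁) = (-44 − -94)/1.956 = 25.56.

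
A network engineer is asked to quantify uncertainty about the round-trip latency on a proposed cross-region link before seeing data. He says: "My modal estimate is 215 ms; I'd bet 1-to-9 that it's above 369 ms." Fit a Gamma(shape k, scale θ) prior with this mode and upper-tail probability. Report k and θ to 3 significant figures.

Gamma(k,θ) with k>1 has mode (k−1)θ, so θ = 215/(k−1).
Need P(X < 369) = 0.9 with θ tied to k this way. Start at k = 2, θ = 215: P(X<369) ≈ 0.512.
Too low — raise k to concentrate. Iterating converges to k ≈ 7.5.
Then θ = 215/(7.5−1) ≈ 33.1.

k ≈ 7.5, θ ≈ 33.1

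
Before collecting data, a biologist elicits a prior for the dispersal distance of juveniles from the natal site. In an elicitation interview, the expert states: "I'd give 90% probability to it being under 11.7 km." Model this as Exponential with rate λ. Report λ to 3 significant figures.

P(T < 11.7) = 1 − e^(−λ·11.7) = 0.9, so λ = −ln(1−0.9)/11.7 = −ln(0.1)/11.7 = 0.197.

λ ≈ 0.197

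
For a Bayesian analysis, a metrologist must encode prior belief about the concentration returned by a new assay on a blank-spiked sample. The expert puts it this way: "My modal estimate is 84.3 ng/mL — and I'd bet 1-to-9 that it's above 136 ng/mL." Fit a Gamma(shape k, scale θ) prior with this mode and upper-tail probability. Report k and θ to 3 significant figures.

k ≈ 9.22, θ ≈ 10.3

Gamma(k,θ) with k>1 has mode (k−1)θ, so θ = 84.3/(k−1).
Need P(X < 136) = 0.9 with θ tied to k this way. Start at k = 2, θ = 84.3: P(X<136) ≈ 0.479.
Too low — raise k to concentrate. Iterating converges to k ≈ 9.22.
Then θ = 84.3/(9.22−1) ≈ 10.3.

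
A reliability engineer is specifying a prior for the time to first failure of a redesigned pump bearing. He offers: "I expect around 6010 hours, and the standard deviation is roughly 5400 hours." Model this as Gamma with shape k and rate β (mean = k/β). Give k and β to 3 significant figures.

k ≈ 1.24, β ≈ 0.000206

For Gamma(k, rate β): mean = k/β, variance = k/β², so CV = 1/√k.
CV = SD/mean = 5400/6010 = 0.8985, hence k = 1/CV² = 1.24.
Then β = k/mean = 1.24/6010 = 0.000206.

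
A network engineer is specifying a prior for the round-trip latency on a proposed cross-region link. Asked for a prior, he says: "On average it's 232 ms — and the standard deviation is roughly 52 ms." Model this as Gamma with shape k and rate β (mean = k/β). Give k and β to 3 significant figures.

k ≈ 19.9, β ≈ 0.0858

For Gamma(k, rate β): mean = k/β, variance = k/β², so CV = 1/√k.
CV = SD/mean = 52/232 = 0.2241, hence k = 1/CV² = 19.9.
Then β = k/mean = 19.9/232 = 0.0858.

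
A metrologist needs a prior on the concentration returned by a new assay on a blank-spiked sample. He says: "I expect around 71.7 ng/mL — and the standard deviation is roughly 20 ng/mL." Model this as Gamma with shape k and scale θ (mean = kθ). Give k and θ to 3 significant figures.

k ≈ 12.9, θ ≈ 5.58

For Gamma(k, scale θ): mean = kθ, variance = kθ², so CV = 1/√k.
CV = SD/mean = 20/71.7 = 0.2789, hence k = 1/CV² = 12.9.
Then θ = mean/k = 71.7/12.9 = 5.58.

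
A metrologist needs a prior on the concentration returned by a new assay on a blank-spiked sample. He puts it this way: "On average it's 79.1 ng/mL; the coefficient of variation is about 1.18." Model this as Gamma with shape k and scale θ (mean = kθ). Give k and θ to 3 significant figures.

k ≈ 0.718, θ ≈ 110

For Gamma(k, scale θ): mean = kθ, variance = kθ², so CV = 1/√k.
CV = 1.18, hence k = 1/CV² = 0.718.
Then θ = mean/k = 79.1/0.718 = 110.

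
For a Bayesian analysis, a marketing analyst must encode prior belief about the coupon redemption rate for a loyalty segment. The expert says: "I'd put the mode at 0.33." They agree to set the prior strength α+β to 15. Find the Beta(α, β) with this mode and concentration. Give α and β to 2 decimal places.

For α,β > 1 the Beta mode is (α−1)/(α+β−2). With α+β = 15, the mode is (α−1)/13.
Set (α−1)/13 = 0.33 → α = 1 + 0.33·13 = 5.29.
β = 15 − α = 9.71.

α = 5.29, β = 9.71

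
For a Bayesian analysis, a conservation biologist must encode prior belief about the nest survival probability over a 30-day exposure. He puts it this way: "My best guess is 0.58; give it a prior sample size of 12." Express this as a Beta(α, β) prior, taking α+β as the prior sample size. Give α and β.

Under the effective-sample-size interpretation, Beta(α, β) has prior mean α/(α+β) and prior sample size α+β.
So α+β = 12 and α/(α+β) = 0.58, giving α = 0.58·12 = 6.96 and β = 12 − 6.96 = 5.04.

α = 6.96, β = 5.04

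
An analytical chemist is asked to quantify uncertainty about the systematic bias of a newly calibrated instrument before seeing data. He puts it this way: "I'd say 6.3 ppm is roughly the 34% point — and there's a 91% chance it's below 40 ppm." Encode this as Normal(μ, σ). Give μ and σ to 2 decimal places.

The p-quantile of Normal(μ,σ) is μ + z_p·σ, with z_{0.34} = -0.4125 and z_{0.91} = 1.341.
Eliminate σ: μ = (z₂·x₁ − z₁·x₂)/(z₂ − z₁) = (1.341·6.3 − (-0.4125)·40)/1.753 = 14.23.
Then σ = (x₂ − x₁)/(z₂ − z₁) = (40 − 6.3)/1.753 = 19.22.

μ = 14.23, σ = 19.22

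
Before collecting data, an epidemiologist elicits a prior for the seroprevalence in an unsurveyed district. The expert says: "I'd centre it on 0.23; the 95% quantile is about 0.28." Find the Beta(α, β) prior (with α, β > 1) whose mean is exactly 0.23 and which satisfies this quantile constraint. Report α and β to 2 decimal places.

α ≈ 46.60, β ≈ 156.01

With mean 0.23 fixed, write α = 0.23s, β = 0.77s where s = α+β.
Need P(θ < 0.28) = 0.95 under Beta(0.23s, 0.77s). Normal approximation: (q−m)/√(m(1−m)/s) ≈ z_{0.95} = 1.64, so s ≈ 0.23·0.77·(1.64)²/(0.28−0.23)² = 191.7.
At s = 191.7: P(θ<0.28) ≈ 0.945. Adjusting to match 0.95 gives s ≈ 202.60.
So α = 0.23·202.60 ≈ 46.60, β = 0.77·202.60 ≈ 156.01.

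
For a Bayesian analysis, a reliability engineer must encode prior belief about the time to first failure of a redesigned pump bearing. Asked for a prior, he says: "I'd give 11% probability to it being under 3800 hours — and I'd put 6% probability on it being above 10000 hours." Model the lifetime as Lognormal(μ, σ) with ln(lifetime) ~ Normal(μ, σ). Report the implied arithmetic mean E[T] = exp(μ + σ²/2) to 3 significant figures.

If T ~ Lognormal(μ,σ) then ln T ~ Normal(μ,σ), so the p-quantile of ln T is μ + z_p·σ.
ln(3800) = 8.243 and ln(10000) = 9.21; z_{0.11} = -1.227, z_{0.94} = 1.555.
σ = (9.21 − 8.243)/(1.555 − (-1.227)) = 0.348.
μ = 8.243 − (-1.227)·0.348 = 8.669.
E[T] = exp(μ + σ²/2) = exp(8.669 + 0.0605) = 6190 hours.

E[T] ≈ 6190 hours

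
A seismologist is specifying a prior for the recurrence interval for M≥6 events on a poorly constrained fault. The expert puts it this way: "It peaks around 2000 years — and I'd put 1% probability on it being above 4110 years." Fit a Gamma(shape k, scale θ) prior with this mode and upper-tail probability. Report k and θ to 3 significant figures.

Gamma(k,θ) with k>1 has mode (k−1)θ, so θ = 2000/(k−1).
Need P(X < 4110) = 0.99 with θ tied to k this way. Start at k = 2, θ = 2000: P(X<4110) ≈ 0.609.
Too low — raise k to concentrate. Iterating converges to k ≈ 10.4.
Then θ = 2000/(10.4−1) ≈ 212.

k ≈ 10.4, θ ≈ 212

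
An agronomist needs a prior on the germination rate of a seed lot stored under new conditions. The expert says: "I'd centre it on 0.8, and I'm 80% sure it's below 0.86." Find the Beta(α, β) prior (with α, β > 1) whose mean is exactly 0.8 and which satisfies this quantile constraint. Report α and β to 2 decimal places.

α ≈ 26.13, β ≈ 6.53

With mean 0.8 fixed, write α = 0.8s, β = 0.2s where s = α+β.
Need P(θ < 0.86) = 0.8 under Beta(0.8s, 0.2s). Normal approximation: (q−m)/√(m(1−m)/s) ≈ z_{0.8} = 0.842, so s ≈ 0.8·0.2·(0.842)²/(0.86−0.8)² = 31.5.
At s = 31.5: P(θ<0.86) ≈ 0.795. Adjusting to match 0.8 gives s ≈ 32.66.
So α = 0.8·32.66 ≈ 26.13, β = 0.2·32.66 ≈ 6.53.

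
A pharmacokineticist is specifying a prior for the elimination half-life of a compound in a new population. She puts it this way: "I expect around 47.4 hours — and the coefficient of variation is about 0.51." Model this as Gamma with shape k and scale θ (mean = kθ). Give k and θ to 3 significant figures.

For Gamma(k, scale θ): mean = kθ, variance = kθ², so CV = 1/√k.
CV = 0.51, hence k = 1/CV² = 3.84.
Then θ = mean/k = 47.4/3.84 = 12.3.

k ≈ 3.84, θ ≈ 12.3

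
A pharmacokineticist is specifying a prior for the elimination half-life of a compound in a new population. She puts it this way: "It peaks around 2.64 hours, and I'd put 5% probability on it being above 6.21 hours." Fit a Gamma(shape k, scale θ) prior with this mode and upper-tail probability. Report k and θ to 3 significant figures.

Gamma(k,θ) with k>1 has mode (k−1)θ, so θ = 2.64/(k−1).
Need P(X < 6.21) = 0.95 with θ tied to k this way. Start at k = 2, θ = 2.64: P(X<6.21) ≈ 0.681.
Too low — raise k to concentrate. Iterating converges to k ≈ 4.74.
Then θ = 2.64/(4.74−1) ≈ 0.707.

k ≈ 4.74, θ ≈ 0.707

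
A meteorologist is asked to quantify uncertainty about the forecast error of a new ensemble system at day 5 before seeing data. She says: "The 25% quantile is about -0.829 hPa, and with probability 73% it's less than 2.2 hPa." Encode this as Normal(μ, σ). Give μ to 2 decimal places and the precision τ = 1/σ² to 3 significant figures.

μ = 0.76, τ = 0.181

The p-quantile of Normal(μ,σ) is μ + z_p·σ, with z_{0.25} = -0.6745 and z_{0.73} = 0.6128.
Eliminate σ: μ = (z₂·x₁ − z₁·x₂)/(z₂ − z₁) = (0.6128·-0.829 − (-0.6745)·2.2)/1.287 = 0.76.
Then σ = (x₂ − x₁)/(z₂ − z₁) = (2.2 − -0.829)/1.287 = 2.35.
Precision τ = 1/σ² = 1/2.353² = 0.181.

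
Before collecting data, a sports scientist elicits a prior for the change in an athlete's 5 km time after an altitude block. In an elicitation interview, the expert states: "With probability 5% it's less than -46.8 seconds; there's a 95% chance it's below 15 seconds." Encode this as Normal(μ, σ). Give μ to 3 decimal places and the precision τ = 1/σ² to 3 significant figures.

μ = -15.900, τ = 0.00283

For Normal(μ,σ), the p-quantile is μ + z_p·σ. Here z_{0.05} = -1.645, z_{0.95} = 1.645.
So -46.8 = μ − 1.645σ and 15 = μ + 1.645σ.
Subtracting: σ = (15 − -46.8)/(1.645 − (-1.645)) = 18.786.
Then μ = -46.8 − (-1.645)·18.786 = -15.900.
Precision τ = 1/σ² = 1/18.79² = 0.00283.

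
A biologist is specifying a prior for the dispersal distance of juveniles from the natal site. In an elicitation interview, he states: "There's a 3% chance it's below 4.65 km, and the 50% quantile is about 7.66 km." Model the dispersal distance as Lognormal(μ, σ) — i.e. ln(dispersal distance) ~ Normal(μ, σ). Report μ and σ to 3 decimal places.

μ ≈ 2.036, σ ≈ 0.265

If T ~ Lognormal(μ,σ) then ln T ~ Normal(μ,σ), so the p-quantile of ln T is μ + z_p·σ.
ln(4.65) = 1.537 and ln(7.66) = 2.036; z_{0.03} = -1.881, z_{0.5} = 0.
σ = (2.036 − 1.537)/(0 − (-1.881)) = 0.265.
μ = 1.537 − (-1.881)·0.265 = 2.036.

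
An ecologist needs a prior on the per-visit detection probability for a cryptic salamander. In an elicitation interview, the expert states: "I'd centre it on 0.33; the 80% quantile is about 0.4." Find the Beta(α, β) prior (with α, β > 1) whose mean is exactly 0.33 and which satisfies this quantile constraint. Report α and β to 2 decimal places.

α ≈ 10.23, β ≈ 20.77

With mean 0.33 fixed, write α = 0.33s, β = 0.67s where s = α+β.
Need P(θ < 0.4) = 0.8 under Beta(0.33s, 0.67s). Normal approximation: (q−m)/√(m(1−m)/s) ≈ z_{0.8} = 0.842, so s ≈ 0.33·0.67·(0.842)²/(0.4−0.33)² = 32.0.
At s = 32.0: P(θ<0.4) ≈ 0.803. Adjusting to match 0.8 gives s ≈ 31.00.
So α = 0.33·31.00 ≈ 10.23, β = 0.67·31.00 ≈ 20.77.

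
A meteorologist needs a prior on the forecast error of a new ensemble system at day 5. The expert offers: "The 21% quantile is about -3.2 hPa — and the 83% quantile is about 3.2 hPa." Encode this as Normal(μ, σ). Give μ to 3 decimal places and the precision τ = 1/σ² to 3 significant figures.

μ = -0.269, τ = 0.0757

The p-quantile of Normal(μ,σ) is μ + z_p·σ, with z_{0.21} = -0.8064 and z_{0.83} = 0.9542.
Eliminate σ: μ = (z₂·x₁ − z₁·x₂)/(z₂ − z₁) = (0.9542·-3.2 − (-0.8064)·3.2)/1.761 = -0.269.
Then σ = (x₂ − x₁)/(z₂ − z₁) = (3.2 − -3.2)/1.761 = 3.635.
Precision τ = 1/σ² = 1/3.635² = 0.0757.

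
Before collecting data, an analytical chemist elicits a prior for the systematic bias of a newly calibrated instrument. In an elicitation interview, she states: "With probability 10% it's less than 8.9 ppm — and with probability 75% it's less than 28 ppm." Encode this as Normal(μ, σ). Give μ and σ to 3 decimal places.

μ = 21.414, σ = 9.765

For Normal(μ,σ), the p-quantile is μ + z_p·σ. Here z_{0.1} = -1.282, z_{0.75} = 0.6745.
So 8.9 = μ − 1.282σ and 28 = μ + 0.6745σ.
Subtracting: σ = (28 − 8.9)/(0.6745 − (-1.282)) = 9.765.
Then μ = 8.9 − (-1.282)·9.765 = 21.414.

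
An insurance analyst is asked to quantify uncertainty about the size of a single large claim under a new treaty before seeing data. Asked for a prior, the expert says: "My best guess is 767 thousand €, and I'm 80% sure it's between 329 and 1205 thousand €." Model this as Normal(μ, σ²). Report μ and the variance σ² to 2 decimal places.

A symmetric 80% interval runs μ ± z·σ with z = 1.282.
Half-width = 438, so σ = 438/1.282 = 341.773 and σ² = 116808.93.
μ is the stated best guess, 767.00.

μ = 767.00, σ² = 116808.93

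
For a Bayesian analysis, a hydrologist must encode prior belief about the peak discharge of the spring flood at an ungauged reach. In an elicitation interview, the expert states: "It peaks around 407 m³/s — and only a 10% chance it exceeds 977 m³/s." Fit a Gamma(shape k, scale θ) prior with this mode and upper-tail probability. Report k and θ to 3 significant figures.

k ≈ 3.51, θ ≈ 162

Gamma(k,θ) with k>1 has mode (k−1)θ, so θ = 407/(k−1).
Need P(X < 977) = 0.9 with θ tied to k this way. Start at k = 2, θ = 407: P(X<977) ≈ 0.692.
Too low — raise k to concentrate. Iterating converges to k ≈ 3.51.
Then θ = 407/(3.51−1) ≈ 162.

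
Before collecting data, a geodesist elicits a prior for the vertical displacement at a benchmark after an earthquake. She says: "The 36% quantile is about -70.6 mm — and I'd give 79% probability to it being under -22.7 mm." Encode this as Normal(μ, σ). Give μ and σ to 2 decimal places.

The p-quantile of Normal(μ,σ) is μ + z_p·σ, with z_{0.36} = -0.3585 and z_{0.79} = 0.8064.
Eliminate σ: μ = (z₂·x₁ − z₁·x₂)/(z₂ − z₁) = (0.8064·-70.6 − (-0.3585)·-22.7)/1.165 = -55.86.
Then σ = (x₂ − x₁)/(z₂ − z₁) = (-22.7 − -70.6)/1.165 = 41.12.

μ = -55.86, σ = 41.12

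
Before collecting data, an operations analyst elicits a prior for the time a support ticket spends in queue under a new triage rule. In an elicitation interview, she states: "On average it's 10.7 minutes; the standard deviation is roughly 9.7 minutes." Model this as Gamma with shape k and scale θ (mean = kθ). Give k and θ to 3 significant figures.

For Gamma(k, scale θ): mean = kθ, variance = kθ², so CV = 1/√k.
CV = SD/mean = 9.7/10.7 = 0.9065, hence k = 1/CV² = 1.22.
Then θ = mean/k = 10.7/1.22 = 8.79.

k ≈ 1.22, θ ≈ 8.79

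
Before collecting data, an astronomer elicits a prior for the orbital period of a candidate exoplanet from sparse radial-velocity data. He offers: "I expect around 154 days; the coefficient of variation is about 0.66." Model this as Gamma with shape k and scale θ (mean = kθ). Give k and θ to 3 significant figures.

k ≈ 2.3, θ ≈ 67.1

For Gamma(k, scale θ): mean = kθ, variance = kθ², so CV = 1/√k.
CV = 0.66, hence k = 1/CV² = 2.3.
Then θ = mean/k = 154/2.3 = 67.1.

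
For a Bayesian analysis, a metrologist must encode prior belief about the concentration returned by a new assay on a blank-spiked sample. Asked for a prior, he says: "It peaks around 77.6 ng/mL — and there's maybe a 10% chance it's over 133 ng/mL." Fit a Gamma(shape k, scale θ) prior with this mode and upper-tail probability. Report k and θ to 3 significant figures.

Gamma(k,θ) with k>1 has mode (k−1)θ, so θ = 77.6/(k−1).
Need P(X < 133) = 0.9 with θ tied to k this way. Start at k = 2, θ = 77.6: P(X<133) ≈ 0.511.
Too low — raise k to concentrate. Iterating converges to k ≈ 7.53.
Then θ = 77.6/(7.53−1) ≈ 11.9.

k ≈ 7.53, θ ≈ 11.9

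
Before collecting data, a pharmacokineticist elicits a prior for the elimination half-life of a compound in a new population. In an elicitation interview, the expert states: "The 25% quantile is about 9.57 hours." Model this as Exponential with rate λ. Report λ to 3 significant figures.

λ ≈ 0.0301

P(T < 9.57) = 1 − e^(−λ·9.57) = 0.25, so λ = −ln(1−0.25)/9.57 = −ln(0.75)/9.57 = 0.0301.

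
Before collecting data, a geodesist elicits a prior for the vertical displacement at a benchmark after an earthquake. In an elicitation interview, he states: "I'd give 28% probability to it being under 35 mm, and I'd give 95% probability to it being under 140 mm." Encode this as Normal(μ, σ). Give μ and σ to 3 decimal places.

The p-quantile of Normal(μ,σ) is μ + z_p·σ, with z_{0.28} = -0.5828 and z_{0.95} = 1.645.
Eliminate σ: μ = (z₂·x₁ − z₁·x₂)/(z₂ − z₁) = (1.645·35 − (-0.5828)·140)/2.228 = 62.472.
Then σ = (x₂ − x₁)/(z₂ − z₁) = (140 − 35)/2.228 = 47.134.

μ = 62.472, σ = 47.134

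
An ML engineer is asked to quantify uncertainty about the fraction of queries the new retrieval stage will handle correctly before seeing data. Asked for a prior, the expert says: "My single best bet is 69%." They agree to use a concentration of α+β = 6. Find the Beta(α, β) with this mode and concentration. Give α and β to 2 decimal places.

For α,β > 1 the Beta mode is (α−1)/(α+β−2). With α+β = 6, the mode is (α−1)/4.
Set (α−1)/4 = 0.69 → α = 1 + 0.69·4 = 3.76.
β = 6 − α = 2.24.

α = 3.76, β = 2.24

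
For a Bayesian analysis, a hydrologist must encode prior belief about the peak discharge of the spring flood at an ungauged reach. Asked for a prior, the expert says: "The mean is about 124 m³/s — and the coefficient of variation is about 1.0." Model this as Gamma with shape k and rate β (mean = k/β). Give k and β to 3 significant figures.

k ≈ 1, β ≈ 0.00806

For Gamma(k, rate β): mean = k/β, variance = k/β², so CV = 1/√k.
CV = 1.0, hence k = 1/CV² = 1.
Then β = k/mean = 1/124 = 0.00806.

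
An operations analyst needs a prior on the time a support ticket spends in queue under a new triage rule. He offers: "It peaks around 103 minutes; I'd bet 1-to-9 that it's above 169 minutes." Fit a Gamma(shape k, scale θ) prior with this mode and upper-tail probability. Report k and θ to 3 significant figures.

k ≈ 8.69, θ ≈ 13.4

Gamma(k,θ) with k>1 has mode (k−1)θ, so θ = 103/(k−1).
Need P(X < 169) = 0.9 with θ tied to k this way. Start at k = 2, θ = 103: P(X<169) ≈ 0.488.
Too low — raise k to concentrate. Iterating converges to k ≈ 8.69.
Then θ = 103/(8.69−1) ≈ 13.4.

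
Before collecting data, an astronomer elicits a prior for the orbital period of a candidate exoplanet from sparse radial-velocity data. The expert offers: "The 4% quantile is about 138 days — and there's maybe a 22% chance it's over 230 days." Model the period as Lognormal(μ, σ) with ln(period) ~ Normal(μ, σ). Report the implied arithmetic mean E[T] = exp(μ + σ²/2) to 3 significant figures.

If T ~ Lognormal(μ,σ) then ln T ~ Normal(μ,σ), so the p-quantile of ln T is μ + z_p·σ.
ln(138) = 4.927 and ln(230) = 5.438; z_{0.04} = -1.751, z_{0.78} = 0.7722.
σ = (5.438 − 4.927)/(0.7722 − (-1.751)) = 0.202.
μ = 4.927 − (-1.751)·0.202 = 5.282.
E[T] = exp(μ + σ²/2) = exp(5.282 + 0.0205) = 201 days.

E[T] ≈ 201 days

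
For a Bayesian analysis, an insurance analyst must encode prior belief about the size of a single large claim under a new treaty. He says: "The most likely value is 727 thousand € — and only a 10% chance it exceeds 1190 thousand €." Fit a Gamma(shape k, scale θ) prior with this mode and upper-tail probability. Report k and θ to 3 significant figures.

k ≈ 8.76, θ ≈ 93.7

Gamma(k,θ) with k>1 has mode (k−1)θ, so θ = 727/(k−1).
Need P(X < 1190) = 0.9 with θ tied to k this way. Start at k = 2, θ = 727: P(X<1190) ≈ 0.487.
Too low — raise k to concentrate. Iterating converges to k ≈ 8.76.
Then θ = 727/(8.76−1) ≈ 93.7.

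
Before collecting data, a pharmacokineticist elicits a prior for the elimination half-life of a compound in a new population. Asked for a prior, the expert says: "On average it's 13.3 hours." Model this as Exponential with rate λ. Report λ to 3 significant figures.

Exponential mean = 1/λ, so λ = 1/13.3 = 0.0752.

λ ≈ 0.0752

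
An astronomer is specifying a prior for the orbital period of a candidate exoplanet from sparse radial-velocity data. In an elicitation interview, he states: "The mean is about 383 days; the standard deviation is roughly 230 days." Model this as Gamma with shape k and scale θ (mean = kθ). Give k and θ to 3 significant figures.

For Gamma(k, scale θ): mean = kθ, variance = kθ², so CV = 1/√k.
CV = SD/mean = 230/383 = 0.6005, hence k = 1/CV² = 2.77.
Then θ = mean/k = 383/2.77 = 138.

k ≈ 2.77, θ ≈ 138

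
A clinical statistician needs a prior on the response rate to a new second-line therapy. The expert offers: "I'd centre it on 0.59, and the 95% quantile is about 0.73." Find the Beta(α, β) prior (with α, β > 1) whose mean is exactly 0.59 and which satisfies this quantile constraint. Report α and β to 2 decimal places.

With mean 0.59 fixed, write α = 0.59s, β = 0.41s where s = α+β.
Need P(θ < 0.73) = 0.95 under Beta(0.59s, 0.41s). Normal approximation: (q−m)/√(m(1−m)/s) ≈ z_{0.95} = 1.64, so s ≈ 0.59·0.41·(1.64)²/(0.73−0.59)² = 33.4.
At s = 33.4: P(θ<0.73) ≈ 0.957. Adjusting to match 0.95 gives s ≈ 30.93.
So α = 0.59·30.93 ≈ 18.25, β = 0.41·30.93 ≈ 12.68.

α ≈ 18.25, β ≈ 12.68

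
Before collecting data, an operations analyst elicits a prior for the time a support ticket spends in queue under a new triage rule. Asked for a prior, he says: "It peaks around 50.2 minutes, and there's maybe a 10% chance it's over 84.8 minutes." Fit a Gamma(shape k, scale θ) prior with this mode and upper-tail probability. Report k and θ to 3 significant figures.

Gamma(k,θ) with k>1 has mode (k−1)θ, so θ = 50.2/(k−1).
Need P(X < 84.8) = 0.9 with θ tied to k this way. Start at k = 2, θ = 50.2: P(X<84.8) ≈ 0.503.
Too low — raise k to concentrate. Iterating converges to k ≈ 7.88.
Then θ = 50.2/(7.88−1) ≈ 7.29.

k ≈ 7.88, θ ≈ 7.29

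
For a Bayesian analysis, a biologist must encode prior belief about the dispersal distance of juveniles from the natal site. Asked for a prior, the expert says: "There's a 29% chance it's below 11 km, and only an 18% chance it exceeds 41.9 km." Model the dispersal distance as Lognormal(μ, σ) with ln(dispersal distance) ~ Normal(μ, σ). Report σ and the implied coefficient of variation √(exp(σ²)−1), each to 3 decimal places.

σ ≈ 0.911, CV ≈ 1.136

If T ~ Lognormal(μ,σ) then ln T ~ Normal(μ,σ), so the p-quantile of ln T is μ + z_p·σ.
ln(11) = 2.398 and ln(41.9) = 3.735; z_{0.29} = -0.5534, z_{0.82} = 0.9154.
σ = (3.735 − 2.398)/(0.9154 − (-0.5534)) = 0.911.
μ = 2.398 − (-0.5534)·0.911 = 2.902.
CV = √(exp(σ²)−1) = √(exp(0.8291)−1) = 1.136.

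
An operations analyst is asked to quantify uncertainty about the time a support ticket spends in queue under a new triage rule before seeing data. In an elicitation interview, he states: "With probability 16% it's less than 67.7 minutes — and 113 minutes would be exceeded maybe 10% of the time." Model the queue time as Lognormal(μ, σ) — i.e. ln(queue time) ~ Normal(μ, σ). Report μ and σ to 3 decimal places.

If T ~ Lognormal(μ,σ) then ln T ~ Normal(μ,σ), so the p-quantile of ln T is μ + z_p·σ.
ln(67.7) = 4.215 and ln(113) = 4.727; z_{0.16} = -0.9945, z_{0.9} = 1.282.
σ = (4.727 − 4.215)/(1.282 − (-0.9945)) = 0.225.
μ = 4.215 − (-0.9945)·0.225 = 4.439.

μ ≈ 4.439, σ ≈ 0.225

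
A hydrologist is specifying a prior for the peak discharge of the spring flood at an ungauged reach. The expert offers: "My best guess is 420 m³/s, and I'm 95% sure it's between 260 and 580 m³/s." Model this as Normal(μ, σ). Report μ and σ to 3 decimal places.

A symmetric 95% interval runs μ ± z·σ with z = 1.96.
Half-width = 160, so σ = 160/1.96 = 81.634.
μ is the stated best guess, 420.000.

μ = 420.000, σ = 81.634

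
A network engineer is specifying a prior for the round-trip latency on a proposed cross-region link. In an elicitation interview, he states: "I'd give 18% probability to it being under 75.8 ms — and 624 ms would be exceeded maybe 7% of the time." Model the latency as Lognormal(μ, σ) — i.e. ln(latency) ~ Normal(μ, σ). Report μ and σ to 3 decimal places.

If T ~ Lognormal(μ,σ) then ln T ~ Normal(μ,σ), so the p-quantile of ln T is μ + z_p·σ.
ln(75.8) = 4.328 and ln(624) = 6.436; z_{0.18} = -0.9154, z_{0.93} = 1.476.
σ = (6.436 − 4.328)/(1.476 − (-0.9154)) = 0.882.
μ = 4.328 − (-0.9154)·0.882 = 5.135.

μ ≈ 5.135, σ ≈ 0.882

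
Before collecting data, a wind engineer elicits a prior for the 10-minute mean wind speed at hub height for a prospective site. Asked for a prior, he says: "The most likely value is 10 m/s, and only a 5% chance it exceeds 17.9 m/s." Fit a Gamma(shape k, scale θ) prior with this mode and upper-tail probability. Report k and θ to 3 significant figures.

Gamma(k,θ) with k>1 has mode (k−1)θ, so θ = 10/(k−1).
Need P(X < 17.9) = 0.95 with θ tied to k this way. Start at k = 2, θ = 10: P(X<17.9) ≈ 0.534.
Too low — raise k to concentrate. Iterating converges to k ≈ 9.22.
Then θ = 10/(9.22−1) ≈ 1.22.

k ≈ 9.22, θ ≈ 1.22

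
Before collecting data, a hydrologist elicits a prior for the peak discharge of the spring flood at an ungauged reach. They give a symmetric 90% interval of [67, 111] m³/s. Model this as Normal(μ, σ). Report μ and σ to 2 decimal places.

μ = 89.00, σ = 13.38

A symmetric 90% interval runs μ ± z·σ with z = 1.645.
Half-width = 22, so σ = 22/1.645 = 13.38.
μ is the interval midpoint, 89.00.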